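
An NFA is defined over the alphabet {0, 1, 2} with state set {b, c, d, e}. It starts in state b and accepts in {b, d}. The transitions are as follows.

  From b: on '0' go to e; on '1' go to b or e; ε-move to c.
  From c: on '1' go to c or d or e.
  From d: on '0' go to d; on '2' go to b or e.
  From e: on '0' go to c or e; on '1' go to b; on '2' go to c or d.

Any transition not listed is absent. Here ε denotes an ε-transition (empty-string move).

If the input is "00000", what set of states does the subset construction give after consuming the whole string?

{c, e}

Start: ε-closure({b}) = {b, c}.
Read '0': b→{e}, c→∅; now {e}.
Read '0': e→{c, e}; now {c, e}.
Read '0': c→∅, e→{c, e}; now {c, e}.
Read '0': c→∅, e→{c, e}; now {c, e}.
Read '0': c→∅, e→{c, e}; now {c, e}.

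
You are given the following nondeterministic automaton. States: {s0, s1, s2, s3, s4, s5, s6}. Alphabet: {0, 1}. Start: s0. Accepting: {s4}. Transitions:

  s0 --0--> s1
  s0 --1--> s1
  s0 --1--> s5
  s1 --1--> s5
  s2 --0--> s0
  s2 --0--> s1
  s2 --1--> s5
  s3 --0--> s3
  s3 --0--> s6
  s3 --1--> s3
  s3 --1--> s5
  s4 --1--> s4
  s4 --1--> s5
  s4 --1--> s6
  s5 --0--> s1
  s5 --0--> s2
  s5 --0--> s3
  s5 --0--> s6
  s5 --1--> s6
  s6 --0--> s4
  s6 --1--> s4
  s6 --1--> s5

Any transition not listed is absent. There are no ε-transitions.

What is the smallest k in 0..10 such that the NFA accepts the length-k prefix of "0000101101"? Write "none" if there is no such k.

Start in {s0}.
Read '0': s0→{s1}; now {s1}.
Read '0': s1→∅; now ∅.
The set is empty and remains empty for the remaining 8 symbols.
No reachable set along the way intersects F.

none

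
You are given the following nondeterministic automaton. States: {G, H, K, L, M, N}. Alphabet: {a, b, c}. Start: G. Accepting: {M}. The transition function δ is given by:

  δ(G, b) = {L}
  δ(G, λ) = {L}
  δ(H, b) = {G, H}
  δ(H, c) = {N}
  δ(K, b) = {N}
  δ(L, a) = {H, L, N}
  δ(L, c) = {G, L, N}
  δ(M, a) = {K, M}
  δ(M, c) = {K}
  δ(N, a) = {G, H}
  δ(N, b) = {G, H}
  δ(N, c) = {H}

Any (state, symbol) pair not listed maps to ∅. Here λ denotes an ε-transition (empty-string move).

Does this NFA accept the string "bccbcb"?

No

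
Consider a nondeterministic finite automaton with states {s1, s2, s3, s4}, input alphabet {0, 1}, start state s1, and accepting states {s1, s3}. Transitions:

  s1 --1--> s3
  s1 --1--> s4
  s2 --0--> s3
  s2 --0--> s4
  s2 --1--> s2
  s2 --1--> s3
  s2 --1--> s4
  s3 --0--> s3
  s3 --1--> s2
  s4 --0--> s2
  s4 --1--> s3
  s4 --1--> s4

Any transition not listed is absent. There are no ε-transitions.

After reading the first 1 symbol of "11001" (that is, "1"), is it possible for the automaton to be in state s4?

Start in {s1}.
Read '1': {s1} → {s3, s4}.
State s4 is in {s3, s4}.

Yes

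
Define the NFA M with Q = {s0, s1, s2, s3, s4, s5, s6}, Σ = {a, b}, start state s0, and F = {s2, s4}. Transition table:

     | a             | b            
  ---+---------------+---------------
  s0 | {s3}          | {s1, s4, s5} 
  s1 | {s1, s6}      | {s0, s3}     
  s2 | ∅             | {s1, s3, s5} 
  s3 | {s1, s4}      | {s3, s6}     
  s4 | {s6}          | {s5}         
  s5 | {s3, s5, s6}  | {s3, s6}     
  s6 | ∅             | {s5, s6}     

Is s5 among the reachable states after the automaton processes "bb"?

Yes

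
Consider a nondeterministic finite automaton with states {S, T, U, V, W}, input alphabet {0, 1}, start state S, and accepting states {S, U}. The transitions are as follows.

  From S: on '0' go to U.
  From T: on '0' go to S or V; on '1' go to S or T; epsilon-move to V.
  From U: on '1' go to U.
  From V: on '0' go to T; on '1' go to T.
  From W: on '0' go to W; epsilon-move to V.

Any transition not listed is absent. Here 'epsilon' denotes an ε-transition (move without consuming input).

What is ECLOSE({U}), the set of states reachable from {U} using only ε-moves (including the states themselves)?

{U}

Begin with {U}.
No ε-moves leave this set, so the closure equals the set itself.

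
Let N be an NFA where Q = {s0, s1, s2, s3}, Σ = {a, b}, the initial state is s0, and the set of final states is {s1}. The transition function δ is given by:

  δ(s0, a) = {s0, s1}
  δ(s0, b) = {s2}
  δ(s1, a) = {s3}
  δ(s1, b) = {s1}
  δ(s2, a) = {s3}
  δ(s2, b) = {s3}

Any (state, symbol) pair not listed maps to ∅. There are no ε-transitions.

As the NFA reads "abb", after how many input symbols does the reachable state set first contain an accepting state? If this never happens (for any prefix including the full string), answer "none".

Start in {s0}.
Read 'a': s0→{s0, s1}; now {s0, s1}.
None of the earlier sets intersect F, but {s0, s1} does.

1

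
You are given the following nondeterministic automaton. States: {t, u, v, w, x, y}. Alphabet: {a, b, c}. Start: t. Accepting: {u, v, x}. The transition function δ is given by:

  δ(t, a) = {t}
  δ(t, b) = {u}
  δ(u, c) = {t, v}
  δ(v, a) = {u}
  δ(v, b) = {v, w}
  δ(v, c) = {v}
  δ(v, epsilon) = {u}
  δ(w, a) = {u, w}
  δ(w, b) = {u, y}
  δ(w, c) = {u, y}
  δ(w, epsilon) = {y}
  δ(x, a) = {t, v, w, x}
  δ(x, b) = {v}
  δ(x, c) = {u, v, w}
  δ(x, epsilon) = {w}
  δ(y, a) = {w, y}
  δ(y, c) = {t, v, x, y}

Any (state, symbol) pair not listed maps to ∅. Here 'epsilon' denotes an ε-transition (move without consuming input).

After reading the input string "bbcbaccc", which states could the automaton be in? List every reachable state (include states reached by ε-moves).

∅

Start in {t}.
Read 'b': t→{u}; now {u}.
Read 'b': u→∅; now ∅.
The set is empty and remains empty for the remaining 6 symbols.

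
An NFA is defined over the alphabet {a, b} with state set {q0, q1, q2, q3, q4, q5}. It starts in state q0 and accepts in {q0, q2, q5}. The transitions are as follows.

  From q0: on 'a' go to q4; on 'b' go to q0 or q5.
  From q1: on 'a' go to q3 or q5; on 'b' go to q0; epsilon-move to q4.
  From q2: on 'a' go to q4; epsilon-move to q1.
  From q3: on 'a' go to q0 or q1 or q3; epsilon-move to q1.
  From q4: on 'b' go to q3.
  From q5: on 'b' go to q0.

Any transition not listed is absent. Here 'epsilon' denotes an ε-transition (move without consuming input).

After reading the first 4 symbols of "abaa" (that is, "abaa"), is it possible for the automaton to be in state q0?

Yes

Start in {q0}.
Read 'a': q0→{q4}; now {q4}.
Read 'b': q4→{q3}; union {q3}; ε-closure = {q1, q3, q4}.
Read 'a': q1→{q3, q5}, q3→{q0, q1, q3}, q4→∅; union {q0, q1, q3, q5}; ε-closure = {q0, q1, q3, q4, q5}.
Read 'a': q0→{q4}, q1→{q3, q5}, q3→{q0, q1, q3}, q4→∅, q5→∅; now {q0, q1, q3, q4, q5}.
State q0 is in {q0, q1, q3, q4, q5}.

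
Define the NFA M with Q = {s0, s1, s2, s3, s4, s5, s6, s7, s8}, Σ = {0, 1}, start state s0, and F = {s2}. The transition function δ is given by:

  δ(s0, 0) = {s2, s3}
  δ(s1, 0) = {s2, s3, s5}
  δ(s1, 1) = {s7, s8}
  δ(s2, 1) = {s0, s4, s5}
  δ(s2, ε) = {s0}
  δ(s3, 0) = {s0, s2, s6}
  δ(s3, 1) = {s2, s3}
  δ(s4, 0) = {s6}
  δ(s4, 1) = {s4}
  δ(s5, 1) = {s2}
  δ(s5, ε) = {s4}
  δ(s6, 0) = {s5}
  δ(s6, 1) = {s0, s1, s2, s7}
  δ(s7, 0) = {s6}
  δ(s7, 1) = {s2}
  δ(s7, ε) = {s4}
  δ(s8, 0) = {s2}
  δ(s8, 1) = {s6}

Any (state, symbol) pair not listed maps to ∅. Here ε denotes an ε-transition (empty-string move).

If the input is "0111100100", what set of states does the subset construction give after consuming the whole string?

{s0, s2, s3, s4, s5, s6}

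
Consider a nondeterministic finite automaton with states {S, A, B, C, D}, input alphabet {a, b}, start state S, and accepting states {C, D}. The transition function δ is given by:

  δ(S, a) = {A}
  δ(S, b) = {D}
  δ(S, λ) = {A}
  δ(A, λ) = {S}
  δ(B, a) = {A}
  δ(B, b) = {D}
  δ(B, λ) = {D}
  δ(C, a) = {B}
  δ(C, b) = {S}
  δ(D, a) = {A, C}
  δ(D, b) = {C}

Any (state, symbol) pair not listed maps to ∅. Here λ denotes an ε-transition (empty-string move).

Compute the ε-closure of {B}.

Begin with {B}.
ε-move B → D; add D.

{B, D}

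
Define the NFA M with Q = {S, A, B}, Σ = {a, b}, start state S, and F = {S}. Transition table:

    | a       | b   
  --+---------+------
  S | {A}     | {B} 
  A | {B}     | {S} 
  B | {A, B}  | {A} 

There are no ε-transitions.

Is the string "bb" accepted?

No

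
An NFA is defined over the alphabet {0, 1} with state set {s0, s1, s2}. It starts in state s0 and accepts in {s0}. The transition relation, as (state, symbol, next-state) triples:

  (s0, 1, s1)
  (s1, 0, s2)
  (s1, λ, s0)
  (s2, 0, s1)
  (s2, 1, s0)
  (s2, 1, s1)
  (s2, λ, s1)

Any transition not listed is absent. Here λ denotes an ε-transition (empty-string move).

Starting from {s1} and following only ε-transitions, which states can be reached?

{s0, s1}

Begin with {s1}.
ε-move s1 → s0; add s0.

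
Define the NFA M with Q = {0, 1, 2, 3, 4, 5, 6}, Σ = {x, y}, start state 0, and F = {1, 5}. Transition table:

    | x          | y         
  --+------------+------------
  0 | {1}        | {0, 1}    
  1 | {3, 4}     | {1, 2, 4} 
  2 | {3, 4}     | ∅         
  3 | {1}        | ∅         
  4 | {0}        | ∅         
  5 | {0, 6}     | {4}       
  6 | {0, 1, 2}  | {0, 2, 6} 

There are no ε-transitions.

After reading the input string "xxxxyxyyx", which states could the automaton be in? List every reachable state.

{0, 1, 3, 4}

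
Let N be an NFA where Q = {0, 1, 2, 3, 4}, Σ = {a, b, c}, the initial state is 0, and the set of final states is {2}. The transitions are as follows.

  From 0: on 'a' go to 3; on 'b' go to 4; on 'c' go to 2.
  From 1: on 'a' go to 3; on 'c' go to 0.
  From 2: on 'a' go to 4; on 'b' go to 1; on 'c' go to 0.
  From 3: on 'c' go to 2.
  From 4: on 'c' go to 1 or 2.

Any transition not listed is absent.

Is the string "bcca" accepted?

No

Start in {0}.
Read 'b': 0→{4}; now {4}.
Read 'c': 4→{1, 2}; now {1, 2}.
Read 'c': 1→{0}, 2→{0}; now {0}.
Read 'a': 0→{3}; now {3}.
The final set {3} contains no accepting state.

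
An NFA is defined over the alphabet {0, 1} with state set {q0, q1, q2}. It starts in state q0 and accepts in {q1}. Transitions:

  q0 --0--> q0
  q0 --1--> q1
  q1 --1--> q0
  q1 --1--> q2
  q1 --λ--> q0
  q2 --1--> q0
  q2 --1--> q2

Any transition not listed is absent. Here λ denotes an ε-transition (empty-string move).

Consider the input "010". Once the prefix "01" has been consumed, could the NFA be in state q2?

Start in {q0}.
Read '0': {q0} → {q0}.
Read '1': {q0} → {q0, q1}.
State q2 is not in {q0, q1}.

No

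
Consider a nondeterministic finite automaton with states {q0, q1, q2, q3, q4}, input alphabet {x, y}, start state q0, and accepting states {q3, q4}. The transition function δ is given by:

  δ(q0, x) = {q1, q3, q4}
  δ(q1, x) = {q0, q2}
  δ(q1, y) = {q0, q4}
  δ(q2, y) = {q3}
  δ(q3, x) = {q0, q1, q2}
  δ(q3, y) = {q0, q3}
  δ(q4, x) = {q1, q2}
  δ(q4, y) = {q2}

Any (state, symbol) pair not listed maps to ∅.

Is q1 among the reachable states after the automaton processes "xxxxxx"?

Yes

Start in {q0}.
Read 'x': q0→{q1, q3, q4}; now {q1, q3, q4}.
Read 'x': q1→{q0, q2}, q3→{q0, q1, q2}, q4→{q1, q2}; now {q0, q1, q2}.
Read 'x': q0→{q1, q3, q4}, q1→{q0, q2}, q2→∅; now {q0, q1, q2, q3, q4}.
Read 'x': q0→{q1, q3, q4}, q1→{q0, q2}, q2→∅, q3→{q0, q1, q2}, q4→{q1, q2}; now {q0, q1, q2, q3, q4}.
Read 'x': q0→{q1, q3, q4}, q1→{q0, q2}, q2→∅, q3→{q0, q1, q2}, q4→{q1, q2}; now {q0, q1, q2, q3, q4}.
Read 'x': q0→{q1, q3, q4}, q1→{q0, q2}, q2→∅, q3→{q0, q1, q2}, q4→{q1, q2}; now {q0, q1, q2, q3, q4}.
State q1 is in {q0, q1, q2, q3, q4}.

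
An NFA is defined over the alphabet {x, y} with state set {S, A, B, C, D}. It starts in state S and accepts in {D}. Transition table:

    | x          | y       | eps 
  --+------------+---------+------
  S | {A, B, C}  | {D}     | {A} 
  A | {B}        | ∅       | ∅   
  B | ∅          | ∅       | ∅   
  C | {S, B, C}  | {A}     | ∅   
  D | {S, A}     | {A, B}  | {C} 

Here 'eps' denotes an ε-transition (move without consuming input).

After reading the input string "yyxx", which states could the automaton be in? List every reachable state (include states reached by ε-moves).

∅

Start: ε-closure({S}) = {S, A}.
Read 'y': S→{D}, A→∅; union {D}; ε-closure = {C, D}.
Read 'y': C→{A}, D→{A, B}; now {A, B}.
Read 'x': A→{B}, B→∅; now {B}.
Read 'x': B→∅; now ∅.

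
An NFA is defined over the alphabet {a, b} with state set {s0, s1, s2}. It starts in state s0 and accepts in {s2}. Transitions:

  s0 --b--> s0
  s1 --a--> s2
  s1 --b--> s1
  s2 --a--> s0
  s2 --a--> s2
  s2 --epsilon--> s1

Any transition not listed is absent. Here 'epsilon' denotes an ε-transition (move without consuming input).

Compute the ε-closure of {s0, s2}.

Begin with {s0, s2}.
ε-move s2 → s1; add s1.

{s0, s1, s2}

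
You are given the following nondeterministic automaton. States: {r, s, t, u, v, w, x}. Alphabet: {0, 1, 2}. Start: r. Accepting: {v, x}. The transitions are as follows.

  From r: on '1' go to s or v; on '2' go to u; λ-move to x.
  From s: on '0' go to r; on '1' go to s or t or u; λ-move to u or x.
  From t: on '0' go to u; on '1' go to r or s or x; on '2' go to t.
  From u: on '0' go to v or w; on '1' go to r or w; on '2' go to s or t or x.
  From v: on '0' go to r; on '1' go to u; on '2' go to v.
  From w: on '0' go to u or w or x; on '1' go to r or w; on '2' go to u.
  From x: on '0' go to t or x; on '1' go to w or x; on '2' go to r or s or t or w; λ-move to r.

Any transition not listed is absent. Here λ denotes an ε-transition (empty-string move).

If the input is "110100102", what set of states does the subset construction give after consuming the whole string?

{r, s, t, u, v, w, x}

Start: ε-closure({r}) = {r, x}.
Read '1': r→{s, v}, x→{w, x}; union {s, v, w, x}; ε-closure = {r, s, u, v, w, x}.
Read '1': r→{s, v}, s→{s, t, u}, u→{r, w}, v→{u}, w→{r, w}, x→{w, x}; now {r, s, t, u, v, w, x}.
Read '0': r→∅, s→{r}, t→{u}, u→{v, w}, v→{r}, w→{u, w, x}, x→{t, x}; now {r, t, u, v, w, x}.
Read '1': r→{s, v}, t→{r, s, x}, u→{r, w}, v→{u}, w→{r, w}, x→{w, x}; now {r, s, u, v, w, x}.
Read '0': r→∅, s→{r}, u→{v, w}, v→{r}, w→{u, w, x}, x→{t, x}; now {r, t, u, v, w, x}.
Read '0': r→∅, t→{u}, u→{v, w}, v→{r}, w→{u, w, x}, x→{t, x}; now {r, t, u, v, w, x}.
Read '1': r→{s, v}, t→{r, s, x}, u→{r, w}, v→{u}, w→{r, w}, x→{w, x}; now {r, s, u, v, w, x}.
Read '0': r→∅, s→{r}, u→{v, w}, v→{r}, w→{u, w, x}, x→{t, x}; now {r, t, u, v, w, x}.
Read '2': r→{u}, t→{t}, u→{s, t, x}, v→{v}, w→{u}, x→{r, s, t, w}; now {r, s, t, u, v, w, x}.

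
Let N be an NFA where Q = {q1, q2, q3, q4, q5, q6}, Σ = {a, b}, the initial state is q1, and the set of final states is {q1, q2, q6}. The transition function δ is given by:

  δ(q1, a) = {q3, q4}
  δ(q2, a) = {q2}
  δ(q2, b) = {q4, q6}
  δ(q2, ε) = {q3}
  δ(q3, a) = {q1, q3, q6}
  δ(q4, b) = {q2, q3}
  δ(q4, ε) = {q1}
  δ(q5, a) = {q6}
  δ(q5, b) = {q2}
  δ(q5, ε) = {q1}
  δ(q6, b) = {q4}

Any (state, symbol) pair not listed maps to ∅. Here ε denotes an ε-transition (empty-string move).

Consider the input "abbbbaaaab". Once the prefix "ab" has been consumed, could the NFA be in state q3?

Start in {q1}.
Read 'a': q1→{q3, q4}; union {q3, q4}; ε-closure = {q1, q3, q4}.
Read 'b': q1→∅, q3→∅, q4→{q2, q3}; now {q2, q3}.
State q3 is in {q2, q3}.

Yes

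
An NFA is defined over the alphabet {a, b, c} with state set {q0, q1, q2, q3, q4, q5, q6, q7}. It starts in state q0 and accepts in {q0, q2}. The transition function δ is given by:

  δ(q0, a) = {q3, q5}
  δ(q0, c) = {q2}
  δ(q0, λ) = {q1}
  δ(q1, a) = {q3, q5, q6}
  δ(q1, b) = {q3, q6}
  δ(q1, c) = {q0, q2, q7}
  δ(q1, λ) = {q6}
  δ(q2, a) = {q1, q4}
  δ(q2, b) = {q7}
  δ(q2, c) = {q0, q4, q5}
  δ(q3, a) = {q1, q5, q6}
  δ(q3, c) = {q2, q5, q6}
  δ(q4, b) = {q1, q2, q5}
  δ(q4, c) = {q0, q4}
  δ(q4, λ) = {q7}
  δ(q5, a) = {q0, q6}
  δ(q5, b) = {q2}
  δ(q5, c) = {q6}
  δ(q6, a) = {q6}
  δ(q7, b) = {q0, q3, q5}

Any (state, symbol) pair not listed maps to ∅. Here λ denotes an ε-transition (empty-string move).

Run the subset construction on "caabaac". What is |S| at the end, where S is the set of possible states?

6

Start: ε-closure({q0}) = {q0, q1, q6}.
Read 'c': {q0, q1, q6} → {q0, q1, q2, q6, q7}.
Read 'a': {q0, q1, q2, q6, q7} → {q1, q3, q4, q5, q6, q7}.
Read 'a': {q1, q3, q4, q5, q6, q7} → {q0, q1, q3, q5, q6}.
Read 'b': {q0, q1, q3, q5, q6} → {q2, q3, q6}.
Read 'a': {q2, q3, q6} → {q1, q4, q5, q6, q7}.
Read 'a': {q1, q4, q5, q6, q7} → {q0, q1, q3, q5, q6}.
Read 'c': {q0, q1, q3, q5, q6} → {q0, q1, q2, q5, q6, q7}.
That set has 6 states.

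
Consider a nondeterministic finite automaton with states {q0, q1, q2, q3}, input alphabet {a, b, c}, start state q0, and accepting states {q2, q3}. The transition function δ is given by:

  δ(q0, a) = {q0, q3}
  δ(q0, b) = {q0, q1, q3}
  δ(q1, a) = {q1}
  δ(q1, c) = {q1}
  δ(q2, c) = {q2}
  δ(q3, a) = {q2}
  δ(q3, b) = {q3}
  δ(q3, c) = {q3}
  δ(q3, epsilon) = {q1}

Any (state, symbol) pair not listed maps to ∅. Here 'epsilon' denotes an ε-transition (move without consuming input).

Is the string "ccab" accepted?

No

Start in {q0}.
Read 'c': q0→∅; now ∅.
The set is empty and remains empty for the remaining 3 symbols.
The final set ∅ contains no accepting state.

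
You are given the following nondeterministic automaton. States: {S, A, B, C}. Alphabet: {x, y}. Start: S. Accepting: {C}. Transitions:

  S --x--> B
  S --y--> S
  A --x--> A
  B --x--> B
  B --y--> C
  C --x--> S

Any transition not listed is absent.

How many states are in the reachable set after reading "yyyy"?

1

Start in {S}.
Read 'y': S→{S}; now {S}.
Read 'y': S→{S}; now {S}.
Read 'y': S→{S}; now {S}.
Read 'y': S→{S}; now {S}.
That set has 1 state.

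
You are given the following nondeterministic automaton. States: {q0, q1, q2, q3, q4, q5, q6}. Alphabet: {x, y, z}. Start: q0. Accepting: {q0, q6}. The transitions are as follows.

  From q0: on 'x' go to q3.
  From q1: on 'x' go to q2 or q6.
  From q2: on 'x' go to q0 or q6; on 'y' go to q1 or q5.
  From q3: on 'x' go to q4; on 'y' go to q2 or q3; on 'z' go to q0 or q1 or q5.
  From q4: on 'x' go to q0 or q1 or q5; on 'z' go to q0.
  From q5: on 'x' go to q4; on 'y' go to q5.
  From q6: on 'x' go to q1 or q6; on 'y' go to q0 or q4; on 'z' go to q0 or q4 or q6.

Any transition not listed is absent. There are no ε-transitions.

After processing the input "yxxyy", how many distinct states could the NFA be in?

0

Start in {q0}.
Read 'y': q0→∅; now ∅.
The set is empty and remains empty for the remaining 4 symbols.
That set has 0 states.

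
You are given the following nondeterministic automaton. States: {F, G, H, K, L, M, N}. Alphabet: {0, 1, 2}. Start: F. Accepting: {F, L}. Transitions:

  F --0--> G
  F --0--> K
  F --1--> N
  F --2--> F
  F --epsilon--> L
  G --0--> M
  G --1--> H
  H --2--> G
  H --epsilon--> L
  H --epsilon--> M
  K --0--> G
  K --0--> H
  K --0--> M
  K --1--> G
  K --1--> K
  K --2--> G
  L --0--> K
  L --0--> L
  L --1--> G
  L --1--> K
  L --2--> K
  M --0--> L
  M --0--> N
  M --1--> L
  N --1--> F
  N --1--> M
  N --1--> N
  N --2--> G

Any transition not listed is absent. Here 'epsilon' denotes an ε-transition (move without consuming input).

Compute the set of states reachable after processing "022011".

{G, K}

Start: ε-closure({F}) = {F, L}.
Read '0': {F, L} → {G, K, L}.
Read '2': {G, K, L} → {G, K}.
Read '2': {G, K} → {G}.
Read '0': {G} → {M}.
Read '1': {M} → {L}.
Read '1': {L} → {G, K}.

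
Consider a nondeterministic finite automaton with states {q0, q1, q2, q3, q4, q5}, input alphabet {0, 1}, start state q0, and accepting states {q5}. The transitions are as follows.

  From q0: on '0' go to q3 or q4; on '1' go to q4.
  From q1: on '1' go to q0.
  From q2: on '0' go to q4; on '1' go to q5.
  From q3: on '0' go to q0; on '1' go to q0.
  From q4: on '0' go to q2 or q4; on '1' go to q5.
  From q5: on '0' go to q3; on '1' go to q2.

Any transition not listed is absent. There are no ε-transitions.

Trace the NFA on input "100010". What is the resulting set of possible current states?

Start in {q0}.
Read '1': q0→{q4}; now {q4}.
Read '0': q4→{q2, q4}; now {q2, q4}.
Read '0': q2→{q4}, q4→{q2, q4}; now {q2, q4}.
Read '0': q2→{q4}, q4→{q2, q4}; now {q2, q4}.
Read '1': q2→{q5}, q4→{q5}; now {q5}.
Read '0': q5→{q3}; now {q3}.

{q3}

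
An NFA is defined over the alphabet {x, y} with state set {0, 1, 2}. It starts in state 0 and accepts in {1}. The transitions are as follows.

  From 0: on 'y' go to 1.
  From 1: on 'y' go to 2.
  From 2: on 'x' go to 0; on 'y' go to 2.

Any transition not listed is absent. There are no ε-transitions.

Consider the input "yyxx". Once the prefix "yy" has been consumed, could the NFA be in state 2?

Start in {0}.
Read 'y': {0} → {1}.
Read 'y': {1} → {2}.
State 2 is in {2}.

Yes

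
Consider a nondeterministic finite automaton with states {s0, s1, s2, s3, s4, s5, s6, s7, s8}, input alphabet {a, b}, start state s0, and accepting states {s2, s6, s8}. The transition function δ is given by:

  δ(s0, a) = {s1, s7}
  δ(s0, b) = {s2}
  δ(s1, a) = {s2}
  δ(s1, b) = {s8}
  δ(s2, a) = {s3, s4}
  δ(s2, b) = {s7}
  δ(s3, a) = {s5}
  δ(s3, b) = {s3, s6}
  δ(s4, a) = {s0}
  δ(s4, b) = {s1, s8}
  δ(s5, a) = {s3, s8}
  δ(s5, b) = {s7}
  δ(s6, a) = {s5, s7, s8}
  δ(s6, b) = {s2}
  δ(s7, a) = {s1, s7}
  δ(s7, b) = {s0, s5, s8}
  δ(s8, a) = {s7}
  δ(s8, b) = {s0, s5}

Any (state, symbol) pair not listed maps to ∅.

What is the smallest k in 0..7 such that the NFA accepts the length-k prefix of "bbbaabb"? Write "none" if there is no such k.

Start in {s0}.
Read 'b': {s0} → {s2}.
None of the earlier sets intersect F, but {s2} does.

1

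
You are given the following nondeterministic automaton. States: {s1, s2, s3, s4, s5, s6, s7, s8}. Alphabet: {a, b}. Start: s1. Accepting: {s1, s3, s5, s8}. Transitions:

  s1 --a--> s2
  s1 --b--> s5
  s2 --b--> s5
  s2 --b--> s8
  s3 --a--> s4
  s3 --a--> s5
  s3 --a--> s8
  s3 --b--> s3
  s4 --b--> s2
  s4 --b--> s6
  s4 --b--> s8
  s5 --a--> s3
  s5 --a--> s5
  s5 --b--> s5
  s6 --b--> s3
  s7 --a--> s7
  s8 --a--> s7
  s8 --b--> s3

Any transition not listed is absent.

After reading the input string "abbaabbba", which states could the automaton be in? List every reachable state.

{s3, s4, s5, s8}

Start in {s1}.
Read 'a': s1→{s2}; now {s2}.
Read 'b': s2→{s5, s8}; now {s5, s8}.
Read 'b': s5→{s5}, s8→{s3}; now {s3, s5}.
Read 'a': s3→{s4, s5, s8}, s5→{s3, s5}; now {s3, s4, s5, s8}.
Read 'a': s3→{s4, s5, s8}, s4→∅, s5→{s3, s5}, s8→{s7}; now {s3, s4, s5, s7, s8}.
Read 'b': s3→{s3}, s4→{s2, s6, s8}, s5→{s5}, s7→∅, s8→{s3}; now {s2, s3, s5, s6, s8}.
Read 'b': s2→{s5, s8}, s3→{s3}, s5→{s5}, s6→{s3}, s8→{s3}; now {s3, s5, s8}.
Read 'b': s3→{s3}, s5→{s5}, s8→{s3}; now {s3, s5}.
Read 'a': s3→{s4, s5, s8}, s5→{s3, s5}; now {s3, s4, s5, s8}.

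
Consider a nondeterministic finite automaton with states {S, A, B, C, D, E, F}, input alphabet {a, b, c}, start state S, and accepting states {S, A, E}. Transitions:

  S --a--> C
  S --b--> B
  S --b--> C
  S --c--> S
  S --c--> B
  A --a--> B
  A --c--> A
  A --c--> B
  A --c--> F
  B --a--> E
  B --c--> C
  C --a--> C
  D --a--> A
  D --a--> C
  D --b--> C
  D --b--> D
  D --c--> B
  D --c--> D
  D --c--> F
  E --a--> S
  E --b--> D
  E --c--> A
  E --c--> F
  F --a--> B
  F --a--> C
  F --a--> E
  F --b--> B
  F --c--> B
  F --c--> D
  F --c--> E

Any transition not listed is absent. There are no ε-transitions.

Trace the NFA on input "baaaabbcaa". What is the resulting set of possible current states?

Start in {S}.
Read 'b': {S} → {B, C}.
Read 'a': {B, C} → {C, E}.
Read 'a': {C, E} → {S, C}.
Read 'a': {S, C} → {C}.
Read 'a': {C} → {C}.
Read 'b': {C} → ∅.
The set is empty and remains empty for the remaining 4 symbols.

∅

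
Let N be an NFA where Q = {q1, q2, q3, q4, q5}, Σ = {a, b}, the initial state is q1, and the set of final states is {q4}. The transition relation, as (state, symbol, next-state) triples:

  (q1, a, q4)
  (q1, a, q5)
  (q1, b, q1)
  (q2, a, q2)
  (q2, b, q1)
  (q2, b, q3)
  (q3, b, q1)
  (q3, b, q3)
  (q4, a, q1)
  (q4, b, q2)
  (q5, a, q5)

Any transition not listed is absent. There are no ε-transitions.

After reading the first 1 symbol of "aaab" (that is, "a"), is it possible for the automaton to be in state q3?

No

Start in {q1}.
Read 'a': {q1} → {q4, q5}.
State q3 is not in {q4, q5}.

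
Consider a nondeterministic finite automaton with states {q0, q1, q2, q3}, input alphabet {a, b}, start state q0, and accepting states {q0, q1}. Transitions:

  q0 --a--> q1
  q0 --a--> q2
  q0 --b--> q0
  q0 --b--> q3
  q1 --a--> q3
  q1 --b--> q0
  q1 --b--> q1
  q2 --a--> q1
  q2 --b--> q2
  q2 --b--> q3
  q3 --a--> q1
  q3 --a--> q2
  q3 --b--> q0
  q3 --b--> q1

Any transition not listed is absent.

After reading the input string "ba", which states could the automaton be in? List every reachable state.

Start in {q0}.
Read 'b': q0→{q0, q3}; now {q0, q3}.
Read 'a': q0→{q1, q2}, q3→{q1, q2}; now {q1, q2}.

{q1, q2}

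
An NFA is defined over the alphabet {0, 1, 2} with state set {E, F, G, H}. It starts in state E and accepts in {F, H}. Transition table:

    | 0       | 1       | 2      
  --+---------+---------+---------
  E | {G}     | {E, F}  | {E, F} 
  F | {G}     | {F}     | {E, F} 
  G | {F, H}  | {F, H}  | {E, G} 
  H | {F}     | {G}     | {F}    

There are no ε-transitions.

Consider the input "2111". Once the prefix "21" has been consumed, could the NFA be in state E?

Start in {E}.
Read '2': E→{E, F}; now {E, F}.
Read '1': E→{E, F}, F→{F}; now {E, F}.
State E is in {E, F}.

Yes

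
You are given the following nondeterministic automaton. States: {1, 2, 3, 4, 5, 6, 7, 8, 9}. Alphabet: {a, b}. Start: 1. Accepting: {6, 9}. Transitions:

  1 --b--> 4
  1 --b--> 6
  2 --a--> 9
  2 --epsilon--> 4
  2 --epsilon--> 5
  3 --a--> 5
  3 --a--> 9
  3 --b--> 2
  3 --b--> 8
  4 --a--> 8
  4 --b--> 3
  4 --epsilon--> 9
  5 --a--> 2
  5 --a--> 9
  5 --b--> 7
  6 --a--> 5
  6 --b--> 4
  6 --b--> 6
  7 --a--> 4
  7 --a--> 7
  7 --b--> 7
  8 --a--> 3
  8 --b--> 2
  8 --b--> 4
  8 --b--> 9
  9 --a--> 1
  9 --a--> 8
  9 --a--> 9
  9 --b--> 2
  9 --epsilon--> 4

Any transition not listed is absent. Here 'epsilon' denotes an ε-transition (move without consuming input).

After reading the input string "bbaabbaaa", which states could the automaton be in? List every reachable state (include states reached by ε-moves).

{1, 2, 3, 4, 5, 7, 8, 9}

Start in {1}.
Read 'b': {1} → {4, 6, 9}.
Read 'b': {4, 6, 9} → {2, 3, 4, 5, 6, 9}.
Read 'a': {2, 3, 4, 5, 6, 9} → {1, 2, 4, 5, 8, 9}.
Read 'a': {1, 2, 4, 5, 8, 9} → {1, 2, 3, 4, 5, 8, 9}.
Read 'b': {1, 2, 3, 4, 5, 8, 9} → {2, 3, 4, 5, 6, 7, 8, 9}.
Read 'b': {2, 3, 4, 5, 6, 7, 8, 9} → {2, 3, 4, 5, 6, 7, 8, 9}.
Read 'a': {2, 3, 4, 5, 6, 7, 8, 9} → {1, 2, 3, 4, 5, 7, 8, 9}.
Read 'a': {1, 2, 3, 4, 5, 7, 8, 9} → {1, 2, 3, 4, 5, 7, 8, 9}.
Read 'a': {1, 2, 3, 4, 5, 7, 8, 9} → {1, 2, 3, 4, 5, 7, 8, 9}.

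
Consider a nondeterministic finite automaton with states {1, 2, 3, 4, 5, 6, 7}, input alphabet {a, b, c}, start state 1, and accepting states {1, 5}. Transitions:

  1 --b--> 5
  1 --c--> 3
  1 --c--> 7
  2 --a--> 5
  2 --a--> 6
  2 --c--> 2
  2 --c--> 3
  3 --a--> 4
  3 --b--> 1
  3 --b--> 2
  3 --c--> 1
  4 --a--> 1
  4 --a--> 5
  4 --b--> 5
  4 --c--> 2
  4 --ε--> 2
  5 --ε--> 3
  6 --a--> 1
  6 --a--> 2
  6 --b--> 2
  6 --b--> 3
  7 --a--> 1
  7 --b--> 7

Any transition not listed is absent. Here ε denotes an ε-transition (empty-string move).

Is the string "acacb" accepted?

Start in {1}.
Read 'a': {1} → ∅.
The set is empty and remains empty for the remaining 4 symbols.
The final set ∅ contains no accepting state.

No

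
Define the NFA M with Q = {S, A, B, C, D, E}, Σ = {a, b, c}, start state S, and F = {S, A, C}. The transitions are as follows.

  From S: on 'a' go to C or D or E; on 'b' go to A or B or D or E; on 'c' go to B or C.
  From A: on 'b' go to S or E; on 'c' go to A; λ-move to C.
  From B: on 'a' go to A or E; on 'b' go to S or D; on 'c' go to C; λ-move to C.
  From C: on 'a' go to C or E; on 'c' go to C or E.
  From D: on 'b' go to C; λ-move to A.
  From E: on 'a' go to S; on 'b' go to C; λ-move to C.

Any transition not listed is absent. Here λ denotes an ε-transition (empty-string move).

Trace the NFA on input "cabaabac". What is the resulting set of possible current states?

{A, B, C, E}

Start in {S}.
Read 'c': S→{B, C}; now {B, C}.
Read 'a': B→{A, E}, C→{C, E}; now {A, C, E}.
Read 'b': A→{S, E}, C→∅, E→{C}; now {S, C, E}.
Read 'a': S→{C, D, E}, C→{C, E}, E→{S}; union {S, C, D, E}; ε-closure = {S, A, C, D, E}.
Read 'a': S→{C, D, E}, A→∅, C→{C, E}, D→∅, E→{S}; union {S, C, D, E}; ε-closure = {S, A, C, D, E}.
Read 'b': S→{A, B, D, E}, A→{S, E}, C→∅, D→{C}, E→{C}; now {S, A, B, C, D, E}.
Read 'a': S→{C, D, E}, A→∅, B→{A, E}, C→{C, E}, D→∅, E→{S}; now {S, A, C, D, E}.
Read 'c': S→{B, C}, A→{A}, C→{C, E}, D→∅, E→∅; now {A, B, C, E}.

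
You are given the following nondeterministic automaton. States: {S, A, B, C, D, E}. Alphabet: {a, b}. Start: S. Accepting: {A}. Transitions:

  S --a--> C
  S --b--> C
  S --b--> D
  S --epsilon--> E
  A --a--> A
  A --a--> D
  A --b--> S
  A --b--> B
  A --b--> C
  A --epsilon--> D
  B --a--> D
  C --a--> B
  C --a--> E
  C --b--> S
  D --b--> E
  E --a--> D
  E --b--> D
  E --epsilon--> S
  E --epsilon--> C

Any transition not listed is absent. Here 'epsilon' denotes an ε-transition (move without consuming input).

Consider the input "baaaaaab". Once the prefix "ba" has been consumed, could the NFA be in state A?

Start: ε-closure({S}) = {S, C, E}.
Read 'b': S→{C, D}, C→{S}, E→{D}; union {S, C, D}; ε-closure = {S, C, D, E}.
Read 'a': S→{C}, C→{B, E}, D→∅, E→{D}; union {B, C, D, E}; ε-closure = {S, B, C, D, E}.
State A is not in {S, B, C, D, E}.

No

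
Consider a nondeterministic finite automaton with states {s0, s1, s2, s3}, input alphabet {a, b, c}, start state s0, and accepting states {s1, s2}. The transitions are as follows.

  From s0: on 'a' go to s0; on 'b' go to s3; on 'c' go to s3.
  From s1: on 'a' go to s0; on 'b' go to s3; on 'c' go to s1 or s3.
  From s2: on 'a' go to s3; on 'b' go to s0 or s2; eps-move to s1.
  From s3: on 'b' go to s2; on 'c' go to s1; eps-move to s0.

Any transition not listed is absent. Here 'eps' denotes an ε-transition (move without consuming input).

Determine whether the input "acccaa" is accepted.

Start in {s0}.
Read 'a': s0→{s0}; now {s0}.
Read 'c': s0→{s3}; union {s3}; ε-closure = {s0, s3}.
Read 'c': s0→{s3}, s3→{s1}; union {s1, s3}; ε-closure = {s0, s1, s3}.
Read 'c': s0→{s3}, s1→{s1, s3}, s3→{s1}; union {s1, s3}; ε-closure = {s0, s1, s3}.
Read 'a': s0→{s0}, s1→{s0}, s3→∅; now {s0}.
Read 'a': s0→{s0}; now {s0}.
The final set {s0} contains no accepting state.

No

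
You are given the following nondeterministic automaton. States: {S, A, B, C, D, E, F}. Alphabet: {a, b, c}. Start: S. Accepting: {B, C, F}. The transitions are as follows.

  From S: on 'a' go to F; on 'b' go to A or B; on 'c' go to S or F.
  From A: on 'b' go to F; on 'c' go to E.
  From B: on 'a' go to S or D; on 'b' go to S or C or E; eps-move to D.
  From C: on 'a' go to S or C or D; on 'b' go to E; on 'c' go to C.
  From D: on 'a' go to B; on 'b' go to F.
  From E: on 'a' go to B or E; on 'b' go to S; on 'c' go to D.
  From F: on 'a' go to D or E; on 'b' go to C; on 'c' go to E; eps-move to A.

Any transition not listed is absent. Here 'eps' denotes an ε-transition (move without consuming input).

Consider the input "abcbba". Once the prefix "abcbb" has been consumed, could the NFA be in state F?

No

Start in {S}.
Read 'a': S→{F}; union {F}; ε-closure = {A, F}.
Read 'b': A→{F}, F→{C}; union {C, F}; ε-closure = {A, C, F}.
Read 'c': A→{E}, C→{C}, F→{E}; now {C, E}.
Read 'b': C→{E}, E→{S}; now {S, E}.
Read 'b': S→{A, B}, E→{S}; union {S, A, B}; ε-closure = {S, A, B, D}.
State F is not in {S, A, B, D}.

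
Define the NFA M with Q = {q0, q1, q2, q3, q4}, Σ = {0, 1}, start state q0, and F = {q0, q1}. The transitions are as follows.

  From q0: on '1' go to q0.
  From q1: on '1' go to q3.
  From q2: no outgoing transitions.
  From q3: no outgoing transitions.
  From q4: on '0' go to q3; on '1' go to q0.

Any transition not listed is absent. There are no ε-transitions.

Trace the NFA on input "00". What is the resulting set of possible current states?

Start in {q0}.
Read '0': {q0} → ∅.
The set is empty and remains empty for the remaining 1 symbol.

∅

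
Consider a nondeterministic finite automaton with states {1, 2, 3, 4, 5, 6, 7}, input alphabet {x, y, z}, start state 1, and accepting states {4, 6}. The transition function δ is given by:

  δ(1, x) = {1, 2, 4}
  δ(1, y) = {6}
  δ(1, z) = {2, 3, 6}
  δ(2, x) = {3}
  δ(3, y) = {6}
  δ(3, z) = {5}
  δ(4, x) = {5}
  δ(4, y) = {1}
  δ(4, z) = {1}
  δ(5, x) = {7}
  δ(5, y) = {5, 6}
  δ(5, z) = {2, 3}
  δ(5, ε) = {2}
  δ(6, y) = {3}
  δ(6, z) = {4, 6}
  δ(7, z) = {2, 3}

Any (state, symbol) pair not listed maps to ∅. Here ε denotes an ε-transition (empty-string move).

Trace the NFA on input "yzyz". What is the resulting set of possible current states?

{2, 3, 5, 6}

Start in {1}.
Read 'y': {1} → {6}.
Read 'z': {6} → {4, 6}.
Read 'y': {4, 6} → {1, 3}.
Read 'z': {1, 3} → {2, 3, 5, 6}.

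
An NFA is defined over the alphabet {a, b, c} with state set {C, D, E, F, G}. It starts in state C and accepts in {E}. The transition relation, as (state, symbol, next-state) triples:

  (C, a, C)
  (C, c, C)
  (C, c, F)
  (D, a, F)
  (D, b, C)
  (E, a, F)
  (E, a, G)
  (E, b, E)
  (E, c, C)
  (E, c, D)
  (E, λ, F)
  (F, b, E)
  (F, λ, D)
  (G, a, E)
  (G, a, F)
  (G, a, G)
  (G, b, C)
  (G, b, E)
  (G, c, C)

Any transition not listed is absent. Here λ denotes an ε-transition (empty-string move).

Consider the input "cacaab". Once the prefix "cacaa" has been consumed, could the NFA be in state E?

Start in {C}.
Read 'c': {C} → {C, D, F}.
Read 'a': {C, D, F} → {C, D, F}.
Read 'c': {C, D, F} → {C, D, F}.
Read 'a': {C, D, F} → {C, D, F}.
Read 'a': {C, D, F} → {C, D, F}.
State E is not in {C, D, F}.

No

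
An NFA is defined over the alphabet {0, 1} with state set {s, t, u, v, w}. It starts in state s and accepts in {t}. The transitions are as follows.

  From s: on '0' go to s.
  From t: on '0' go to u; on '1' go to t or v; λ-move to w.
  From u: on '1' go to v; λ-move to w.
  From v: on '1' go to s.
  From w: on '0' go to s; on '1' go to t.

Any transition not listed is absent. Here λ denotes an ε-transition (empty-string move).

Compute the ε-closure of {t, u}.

Begin with {t, u}.
ε-move t → w; add w.

{t, u, w}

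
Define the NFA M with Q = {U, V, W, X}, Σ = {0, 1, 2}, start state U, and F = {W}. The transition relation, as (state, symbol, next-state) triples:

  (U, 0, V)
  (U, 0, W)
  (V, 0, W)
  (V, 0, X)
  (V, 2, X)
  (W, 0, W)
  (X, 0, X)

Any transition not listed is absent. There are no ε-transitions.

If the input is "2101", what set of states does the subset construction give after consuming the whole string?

Start in {U}.
Read '2': {U} → ∅.
The set is empty and remains empty for the remaining 3 symbols.

∅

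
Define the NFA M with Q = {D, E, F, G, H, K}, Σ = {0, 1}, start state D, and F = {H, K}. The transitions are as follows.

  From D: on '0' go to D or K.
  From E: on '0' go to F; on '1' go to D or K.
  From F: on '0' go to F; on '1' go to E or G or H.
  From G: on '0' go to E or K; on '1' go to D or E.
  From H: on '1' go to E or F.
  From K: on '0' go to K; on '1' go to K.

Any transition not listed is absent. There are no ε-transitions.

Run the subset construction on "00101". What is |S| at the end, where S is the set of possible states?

1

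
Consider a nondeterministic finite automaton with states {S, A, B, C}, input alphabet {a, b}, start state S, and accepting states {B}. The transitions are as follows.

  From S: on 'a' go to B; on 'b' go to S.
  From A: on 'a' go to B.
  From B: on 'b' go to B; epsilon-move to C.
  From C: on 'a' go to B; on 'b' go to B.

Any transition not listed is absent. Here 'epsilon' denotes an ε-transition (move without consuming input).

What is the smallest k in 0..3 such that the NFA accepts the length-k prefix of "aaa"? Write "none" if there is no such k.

Start in {S}.
Read 'a': {S} → {B, C}.
None of the earlier sets intersect F, but {B, C} does.

1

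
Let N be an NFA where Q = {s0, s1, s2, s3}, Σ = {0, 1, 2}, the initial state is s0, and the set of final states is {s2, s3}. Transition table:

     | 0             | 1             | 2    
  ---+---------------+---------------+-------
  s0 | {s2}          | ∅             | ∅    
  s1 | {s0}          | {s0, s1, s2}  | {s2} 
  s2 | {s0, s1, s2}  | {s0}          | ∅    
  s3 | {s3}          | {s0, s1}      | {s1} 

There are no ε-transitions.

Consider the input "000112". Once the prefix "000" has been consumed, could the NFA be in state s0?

Yes

Start in {s0}.
Read '0': s0→{s2}; now {s2}.
Read '0': s2→{s0, s1, s2}; now {s0, s1, s2}.
Read '0': s0→{s2}, s1→{s0}, s2→{s0, s1, s2}; now {s0, s1, s2}.
State s0 is in {s0, s1, s2}.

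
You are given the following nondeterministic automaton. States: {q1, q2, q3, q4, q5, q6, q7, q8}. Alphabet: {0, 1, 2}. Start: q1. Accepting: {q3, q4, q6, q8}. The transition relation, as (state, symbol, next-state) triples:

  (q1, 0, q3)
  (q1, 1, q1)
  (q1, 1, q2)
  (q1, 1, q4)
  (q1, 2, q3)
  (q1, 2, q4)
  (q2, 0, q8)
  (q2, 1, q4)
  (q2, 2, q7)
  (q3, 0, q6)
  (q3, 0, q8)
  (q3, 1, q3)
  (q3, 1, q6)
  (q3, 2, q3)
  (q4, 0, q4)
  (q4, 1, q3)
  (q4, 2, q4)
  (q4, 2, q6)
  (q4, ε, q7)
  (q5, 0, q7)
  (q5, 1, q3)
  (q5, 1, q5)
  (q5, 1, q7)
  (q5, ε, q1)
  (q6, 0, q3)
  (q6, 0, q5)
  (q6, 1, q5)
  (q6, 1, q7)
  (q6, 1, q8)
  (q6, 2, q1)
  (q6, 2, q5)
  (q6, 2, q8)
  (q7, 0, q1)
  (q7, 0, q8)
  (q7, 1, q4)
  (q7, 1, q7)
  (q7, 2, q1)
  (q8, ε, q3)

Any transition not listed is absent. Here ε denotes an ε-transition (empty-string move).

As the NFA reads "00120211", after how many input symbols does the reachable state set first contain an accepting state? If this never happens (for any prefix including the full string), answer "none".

Start in {q1}.
Read '0': q1→{q3}; now {q3}.
None of the earlier sets intersect F, but {q3} does.

1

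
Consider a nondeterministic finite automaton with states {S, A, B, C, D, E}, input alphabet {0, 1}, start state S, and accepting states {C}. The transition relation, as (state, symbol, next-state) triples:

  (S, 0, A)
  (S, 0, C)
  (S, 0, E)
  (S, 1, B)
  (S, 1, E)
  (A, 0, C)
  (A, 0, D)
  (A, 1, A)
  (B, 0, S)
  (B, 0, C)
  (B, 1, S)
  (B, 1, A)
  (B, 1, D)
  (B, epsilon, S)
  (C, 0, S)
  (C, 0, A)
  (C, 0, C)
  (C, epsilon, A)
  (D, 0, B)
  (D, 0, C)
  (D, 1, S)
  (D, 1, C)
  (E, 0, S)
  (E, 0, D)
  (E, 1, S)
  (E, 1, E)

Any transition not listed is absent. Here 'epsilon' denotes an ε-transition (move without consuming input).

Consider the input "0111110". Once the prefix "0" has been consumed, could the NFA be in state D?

No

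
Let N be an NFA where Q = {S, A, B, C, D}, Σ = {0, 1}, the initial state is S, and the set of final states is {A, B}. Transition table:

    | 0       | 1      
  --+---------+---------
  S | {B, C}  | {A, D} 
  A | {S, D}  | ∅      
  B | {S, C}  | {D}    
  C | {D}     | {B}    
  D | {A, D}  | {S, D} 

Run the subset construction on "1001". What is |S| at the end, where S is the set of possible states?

4

Start in {S}.
Read '1': S→{A, D}; now {A, D}.
Read '0': A→{S, D}, D→{A, D}; now {S, A, D}.
Read '0': S→{B, C}, A→{S, D}, D→{A, D}; now {S, A, B, C, D}.
Read '1': S→{A, D}, A→∅, B→{D}, C→{B}, D→{S, D}; now {S, A, B, D}.
That set has 4 states.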